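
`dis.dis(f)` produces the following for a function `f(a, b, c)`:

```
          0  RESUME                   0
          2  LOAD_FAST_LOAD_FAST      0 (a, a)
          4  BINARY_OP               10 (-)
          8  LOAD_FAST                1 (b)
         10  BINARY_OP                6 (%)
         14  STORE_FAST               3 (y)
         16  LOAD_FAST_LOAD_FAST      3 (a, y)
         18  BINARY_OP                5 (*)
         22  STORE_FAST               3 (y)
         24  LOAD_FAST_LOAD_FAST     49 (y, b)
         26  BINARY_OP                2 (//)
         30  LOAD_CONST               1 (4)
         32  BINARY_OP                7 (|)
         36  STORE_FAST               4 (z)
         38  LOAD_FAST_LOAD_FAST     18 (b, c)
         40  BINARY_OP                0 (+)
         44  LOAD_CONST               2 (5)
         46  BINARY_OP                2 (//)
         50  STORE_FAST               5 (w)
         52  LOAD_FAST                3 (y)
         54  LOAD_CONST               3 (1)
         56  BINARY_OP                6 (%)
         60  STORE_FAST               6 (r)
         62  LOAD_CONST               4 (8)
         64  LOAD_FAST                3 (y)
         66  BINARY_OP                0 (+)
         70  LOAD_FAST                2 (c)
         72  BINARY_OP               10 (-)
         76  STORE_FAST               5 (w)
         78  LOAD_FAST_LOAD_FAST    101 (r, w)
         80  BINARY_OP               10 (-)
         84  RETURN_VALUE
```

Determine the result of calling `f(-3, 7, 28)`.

LOAD_FAST_LOAD_FAST a,a → push -3,-3. Stack: [-3, -3]
BINARY_OP - → -3 - -3 = 0. Stack: [0]
LOAD_FAST b → push 7. Stack: [0, 7]
BINARY_OP % → 0 % 7 = 0. Stack: [0]
STORE_FAST y → y=0. Stack: []
LOAD_FAST_LOAD_FAST a,y → push -3,0. Stack: [-3, 0]
BINARY_OP * → -3 * 0 = 0. Stack: [0]
STORE_FAST y → y=0. Stack: []
LOAD_FAST_LOAD_FAST y,b → push 0,7. Stack: [0, 7]
BINARY_OP // → 0 // 7 = 0. Stack: [0]
LOAD_CONST → push 4. Stack: [0, 4]
BINARY_OP | → 0 | 4 = 4. Stack: [4]
STORE_FAST z → z=4. Stack: []
LOAD_FAST_LOAD_FAST b,c → push 7,28. Stack: [7, 28]
BINARY_OP + → 7 + 28 = 35. Stack: [35]
LOAD_CONST → push 5. Stack: [35, 5]
BINARY_OP // → 35 // 5 = 7. Stack: [7]
STORE_FAST w → w=7. Stack: []
LOAD_FAST y → push 0. Stack: [0]
LOAD_CONST → push 1. Stack: [0, 1]
BINARY_OP % → 0 % 1 = 0. Stack: [0]
STORE_FAST r → r=0. Stack: []
LOAD_CONST → push 8. Stack: [8]
LOAD_FAST y → push 0. Stack: [8, 0]
BINARY_OP + → 8 + 0 = 8. Stack: [8]
LOAD_FAST c → push 28. Stack: [8, 28]
BINARY_OP - → 8 - 28 = -20. Stack: [-20]
STORE_FAST w → w=-20. Stack: []
LOAD_FAST_LOAD_FAST r,w → push 0,-20. Stack: [0, -20]
BINARY_OP - → 0 - -20 = 20. Stack: [20]
RETURN_VALUE → return 20.

20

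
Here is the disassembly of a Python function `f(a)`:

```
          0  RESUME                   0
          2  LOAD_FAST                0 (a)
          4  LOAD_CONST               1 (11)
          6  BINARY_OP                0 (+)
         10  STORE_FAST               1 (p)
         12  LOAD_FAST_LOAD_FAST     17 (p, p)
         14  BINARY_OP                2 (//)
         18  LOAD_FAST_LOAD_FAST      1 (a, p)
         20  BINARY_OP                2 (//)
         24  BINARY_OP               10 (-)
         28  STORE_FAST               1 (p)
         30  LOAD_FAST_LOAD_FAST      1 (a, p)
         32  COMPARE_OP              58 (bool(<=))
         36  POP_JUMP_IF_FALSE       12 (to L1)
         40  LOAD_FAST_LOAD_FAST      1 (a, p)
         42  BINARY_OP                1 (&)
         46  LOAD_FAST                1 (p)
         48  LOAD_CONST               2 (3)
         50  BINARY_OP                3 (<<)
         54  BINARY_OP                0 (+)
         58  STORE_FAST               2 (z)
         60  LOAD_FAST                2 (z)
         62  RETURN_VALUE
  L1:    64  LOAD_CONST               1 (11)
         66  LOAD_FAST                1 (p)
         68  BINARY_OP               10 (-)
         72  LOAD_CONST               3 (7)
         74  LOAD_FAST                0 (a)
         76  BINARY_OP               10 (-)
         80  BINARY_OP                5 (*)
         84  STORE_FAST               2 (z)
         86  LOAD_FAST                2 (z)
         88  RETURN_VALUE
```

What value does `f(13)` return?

-60

LOAD_FAST a → push 13. Stack: [13]
LOAD_CONST → push 11. Stack: [13, 11]
BINARY_OP + → 13 + 11 = 24. Stack: [24]
STORE_FAST p → p=24. Stack: []
LOAD_FAST_LOAD_FAST p,p → push 24,24. Stack: [24, 24]
BINARY_OP // → 24 // 24 = 1. Stack: [1]
LOAD_FAST_LOAD_FAST a,p → push 13,24. Stack: [1, 13, 24]
BINARY_OP // → 13 // 24 = 0. Stack: [1, 0]
BINARY_OP - → 1 - 0 = 1. Stack: [1]
STORE_FAST p → p=1. Stack: []
LOAD_FAST_LOAD_FAST a,p → push 13,1. Stack: [13, 1]
COMPARE_OP bool(<=) → 13 vs 1 = False. Stack: [False]
POP_JUMP_IF_FALSE → pop False; jump. Stack: []
LOAD_CONST → push 11. Stack: [11]
LOAD_FAST p → push 1. Stack: [11, 1]
BINARY_OP - → 11 - 1 = 10. Stack: [10]
LOAD_CONST → push 7. Stack: [10, 7]
LOAD_FAST a → push 13. Stack: [10, 7, 13]
BINARY_OP - → 7 - 13 = -6. Stack: [10, -6]
BINARY_OP * → 10 * -6 = -60. Stack: [-60]
STORE_FAST z → z=-60. Stack: []
LOAD_FAST z → push -60. Stack: [-60]
RETURN_VALUE → return -60.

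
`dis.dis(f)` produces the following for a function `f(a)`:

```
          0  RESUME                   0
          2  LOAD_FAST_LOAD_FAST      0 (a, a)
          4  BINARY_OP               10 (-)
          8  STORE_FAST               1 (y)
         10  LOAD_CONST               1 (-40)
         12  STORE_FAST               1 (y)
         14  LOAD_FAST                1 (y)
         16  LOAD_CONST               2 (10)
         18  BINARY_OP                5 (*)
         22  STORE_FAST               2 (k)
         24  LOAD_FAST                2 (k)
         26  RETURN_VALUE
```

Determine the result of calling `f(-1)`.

LOAD_FAST_LOAD_FAST a,a → push -1,-1. Stack: [-1, -1]
BINARY_OP - → -1 - -1 = 0. Stack: [0]
STORE_FAST y → y=0. Stack: []
LOAD_CONST → push -40. Stack: [-40]
STORE_FAST y → y=-40. Stack: []
LOAD_FAST y → push -40. Stack: [-40]
LOAD_CONST → push 10. Stack: [-40, 10]
BINARY_OP * → -40 * 10 = -400. Stack: [-400]
STORE_FAST k → k=-400. Stack: []
LOAD_FAST k → push -400. Stack: [-400]
RETURN_VALUE → return -400.

-400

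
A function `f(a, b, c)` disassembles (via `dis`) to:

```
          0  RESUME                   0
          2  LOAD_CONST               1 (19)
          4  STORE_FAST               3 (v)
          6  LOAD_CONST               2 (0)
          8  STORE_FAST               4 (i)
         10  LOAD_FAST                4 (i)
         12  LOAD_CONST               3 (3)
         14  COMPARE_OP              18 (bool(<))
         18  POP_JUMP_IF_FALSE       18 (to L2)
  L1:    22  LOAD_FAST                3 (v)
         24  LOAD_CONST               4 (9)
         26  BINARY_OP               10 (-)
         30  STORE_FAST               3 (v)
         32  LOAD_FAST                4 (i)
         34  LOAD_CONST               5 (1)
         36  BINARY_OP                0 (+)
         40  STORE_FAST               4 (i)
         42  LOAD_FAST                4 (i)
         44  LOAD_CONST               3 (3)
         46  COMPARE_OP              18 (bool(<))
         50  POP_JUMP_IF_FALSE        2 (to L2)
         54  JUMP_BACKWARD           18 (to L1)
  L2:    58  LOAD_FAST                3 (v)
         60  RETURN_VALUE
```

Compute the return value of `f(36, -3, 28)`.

LOAD_CONST → push 19. Stack: [19]
STORE_FAST v → v=19. Stack: []
LOAD_CONST → push 0. Stack: [0]
STORE_FAST i → i=0. Stack: []
LOAD_FAST i → push 0. Stack: [0]
LOAD_CONST → push 3. Stack: [0, 3]
COMPARE_OP bool(<) → 0 vs 3 = True. Stack: [True]
POP_JUMP_IF_FALSE → pop True; no jump. Stack: []
LOAD_FAST v → push 19. Stack: [19]
LOAD_CONST → push 9. Stack: [19, 9]
BINARY_OP - → 19 - 9 = 10. Stack: [10]
STORE_FAST v → v=10. Stack: []
LOAD_FAST i → push 0. Stack: [0]
LOAD_CONST → push 1. Stack: [0, 1]
BINARY_OP + → 0 + 1 = 1. Stack: [1]
STORE_FAST i → i=1. Stack: []
LOAD_FAST i → push 1. Stack: [1]
LOAD_CONST → push 3. Stack: [1, 3]
COMPARE_OP bool(<) → 1 vs 3 = True. Stack: [True]
POP_JUMP_IF_FALSE → pop True; no jump. Stack: []
LOAD_FAST v → push 10. Stack: [10]
LOAD_CONST → push 9. Stack: [10, 9]
BINARY_OP - → 10 - 9 = 1. Stack: [1]
STORE_FAST v → v=1. Stack: []
LOAD_FAST i → push 1. Stack: [1]
LOAD_CONST → push 1. Stack: [1, 1]
BINARY_OP + → 1 + 1 = 2. Stack: [2]
STORE_FAST i → i=2. Stack: []
LOAD_FAST i → push 2. Stack: [2]
LOAD_CONST → push 3. Stack: [2, 3]
COMPARE_OP bool(<) → 2 vs 3 = True. Stack: [True]
POP_JUMP_IF_FALSE → pop True; no jump. Stack: []
LOAD_FAST v → push 1. Stack: [1]
LOAD_CONST → push 9. Stack: [1, 9]
BINARY_OP - → 1 - 9 = -8. Stack: [-8]
STORE_FAST v → v=-8. Stack: []
LOAD_FAST i → push 2. Stack: [2]
LOAD_CONST → push 1. Stack: [2, 1]
BINARY_OP + → 2 + 1 = 3. Stack: [3]
STORE_FAST i → i=3. Stack: []
LOAD_FAST i → push 3. Stack: [3]
LOAD_CONST → push 3. Stack: [3, 3]
COMPARE_OP bool(<) → 3 vs 3 = False. Stack: [False]
POP_JUMP_IF_FALSE → pop False; jump. Stack: []
LOAD_FAST v → push -8. Stack: [-8]
RETURN_VALUE → return -8.

-8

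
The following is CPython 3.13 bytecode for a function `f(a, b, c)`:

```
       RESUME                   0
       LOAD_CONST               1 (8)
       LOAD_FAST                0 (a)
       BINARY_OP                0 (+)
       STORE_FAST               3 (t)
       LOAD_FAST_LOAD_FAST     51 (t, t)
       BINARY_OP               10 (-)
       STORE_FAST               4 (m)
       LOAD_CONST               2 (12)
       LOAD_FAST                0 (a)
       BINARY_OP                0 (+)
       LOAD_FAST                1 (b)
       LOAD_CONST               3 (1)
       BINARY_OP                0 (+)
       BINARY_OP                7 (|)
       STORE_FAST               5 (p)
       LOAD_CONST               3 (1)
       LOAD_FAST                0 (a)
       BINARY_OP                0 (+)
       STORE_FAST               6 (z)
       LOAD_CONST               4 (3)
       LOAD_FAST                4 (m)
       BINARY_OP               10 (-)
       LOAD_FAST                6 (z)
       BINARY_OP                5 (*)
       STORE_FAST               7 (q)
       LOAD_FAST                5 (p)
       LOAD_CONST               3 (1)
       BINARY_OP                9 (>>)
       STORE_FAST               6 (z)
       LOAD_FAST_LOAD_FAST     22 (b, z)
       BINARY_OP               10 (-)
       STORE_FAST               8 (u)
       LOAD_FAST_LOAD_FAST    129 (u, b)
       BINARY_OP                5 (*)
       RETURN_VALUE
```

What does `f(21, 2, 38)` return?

LOAD_CONST → push 8. Stack: [8]
LOAD_FAST a → push 21. Stack: [8, 21]
BINARY_OP + → 8 + 21 = 29. Stack: [29]
STORE_FAST t → t=29. Stack: []
LOAD_FAST_LOAD_FAST t,t → push 29,29. Stack: [29, 29]
BINARY_OP - → 29 - 29 = 0. Stack: [0]
STORE_FAST m → m=0. Stack: []
LOAD_CONST → push 12. Stack: [12]
LOAD_FAST a → push 21. Stack: [12, 21]
BINARY_OP + → 12 + 21 = 33. Stack: [33]
LOAD_FAST b → push 2. Stack: [33, 2]
LOAD_CONST → push 1. Stack: [33, 2, 1]
BINARY_OP + → 2 + 1 = 3. Stack: [33, 3]
BINARY_OP | → 33 | 3 = 35. Stack: [35]
STORE_FAST p → p=35. Stack: []
LOAD_CONST → push 1. Stack: [1]
LOAD_FAST a → push 21. Stack: [1, 21]
BINARY_OP + → 1 + 21 = 22. Stack: [22]
STORE_FAST z → z=22. Stack: []
LOAD_CONST → push 3. Stack: [3]
LOAD_FAST m → push 0. Stack: [3, 0]
BINARY_OP - → 3 - 0 = 3. Stack: [3]
LOAD_FAST z → push 22. Stack: [3, 22]
BINARY_OP * → 3 * 22 = 66. Stack: [66]
STORE_FAST q → q=66. Stack: []
LOAD_FAST p → push 35. Stack: [35]
LOAD_CONST → push 1. Stack: [35, 1]
BINARY_OP >> → 35 >> 1 = 17. Stack: [17]
STORE_FAST z → z=17. Stack: []
LOAD_FAST_LOAD_FAST b,z → push 2,17. Stack: [2, 17]
BINARY_OP - → 2 - 17 = -15. Stack: [-15]
STORE_FAST u → u=-15. Stack: []
LOAD_FAST_LOAD_FAST u,b → push -15,2. Stack: [-15, 2]
BINARY_OP * → -15 * 2 = -30. Stack: [-30]
RETURN_VALUE → return -30.

-30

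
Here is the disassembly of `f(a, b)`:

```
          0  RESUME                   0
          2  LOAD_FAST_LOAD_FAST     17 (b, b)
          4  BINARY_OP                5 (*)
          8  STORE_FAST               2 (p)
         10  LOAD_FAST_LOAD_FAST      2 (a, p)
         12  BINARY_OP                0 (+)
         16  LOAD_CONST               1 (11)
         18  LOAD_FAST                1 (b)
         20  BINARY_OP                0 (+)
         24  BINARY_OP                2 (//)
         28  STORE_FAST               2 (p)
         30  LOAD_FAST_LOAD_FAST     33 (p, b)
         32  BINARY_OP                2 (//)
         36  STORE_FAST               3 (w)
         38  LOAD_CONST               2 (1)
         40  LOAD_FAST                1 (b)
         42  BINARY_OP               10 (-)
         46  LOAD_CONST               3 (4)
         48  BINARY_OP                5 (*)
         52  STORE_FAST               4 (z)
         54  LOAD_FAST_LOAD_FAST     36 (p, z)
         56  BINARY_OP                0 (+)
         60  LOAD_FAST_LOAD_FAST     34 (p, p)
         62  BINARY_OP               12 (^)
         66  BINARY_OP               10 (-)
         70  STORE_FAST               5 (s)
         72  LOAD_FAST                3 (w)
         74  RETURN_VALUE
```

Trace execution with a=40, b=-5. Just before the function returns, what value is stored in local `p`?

10

LOAD_FAST_LOAD_FAST b,b → push -5,-5. Stack: [-5, -5]
BINARY_OP * → -5 * -5 = 25. Stack: [25]
STORE_FAST p → p=25. Stack: []
LOAD_FAST_LOAD_FAST a,p → push 40,25. Stack: [40, 25]
BINARY_OP + → 40 + 25 = 65. Stack: [65]
LOAD_CONST → push 11. Stack: [65, 11]
LOAD_FAST b → push -5. Stack: [65, 11, -5]
BINARY_OP + → 11 + -5 = 6. Stack: [65, 6]
BINARY_OP // → 65 // 6 = 10. Stack: [10]
STORE_FAST p → p=10. Stack: []
LOAD_FAST_LOAD_FAST p,b → push 10,-5. Stack: [10, -5]
BINARY_OP // → 10 // -5 = -2. Stack: [-2]
STORE_FAST w → w=-2. Stack: []
LOAD_CONST → push 1. Stack: [1]
LOAD_FAST b → push -5. Stack: [1, -5]
BINARY_OP - → 1 - -5 = 6. Stack: [6]
LOAD_CONST → push 4. Stack: [6, 4]
BINARY_OP * → 6 * 4 = 24. Stack: [24]
STORE_FAST z → z=24. Stack: []
LOAD_FAST_LOAD_FAST p,z → push 10,24. Stack: [10, 24]
BINARY_OP + → 10 + 24 = 34. Stack: [34]
LOAD_FAST_LOAD_FAST p,p → push 10,10. Stack: [34, 10, 10]
BINARY_OP ^ → 10 ^ 10 = 0. Stack: [34, 0]
BINARY_OP - → 34 - 0 = 34. Stack: [34]
STORE_FAST s → s=34. Stack: []
LOAD_FAST w → push -2. Stack: [-2]
RETURN_VALUE → return -2.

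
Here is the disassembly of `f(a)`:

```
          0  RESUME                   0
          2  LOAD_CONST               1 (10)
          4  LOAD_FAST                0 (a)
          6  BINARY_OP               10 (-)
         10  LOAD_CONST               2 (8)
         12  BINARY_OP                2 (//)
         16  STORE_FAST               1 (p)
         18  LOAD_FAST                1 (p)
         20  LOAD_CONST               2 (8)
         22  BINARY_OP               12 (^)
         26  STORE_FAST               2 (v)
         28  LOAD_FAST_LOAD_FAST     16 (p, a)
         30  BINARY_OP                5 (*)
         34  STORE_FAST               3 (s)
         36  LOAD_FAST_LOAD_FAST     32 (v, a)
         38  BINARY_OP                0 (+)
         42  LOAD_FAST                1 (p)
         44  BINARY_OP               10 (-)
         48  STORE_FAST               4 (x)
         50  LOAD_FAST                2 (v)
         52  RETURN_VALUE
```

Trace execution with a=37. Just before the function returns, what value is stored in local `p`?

-4

LOAD_CONST → push 10. Stack: [10]
LOAD_FAST a → push 37. Stack: [10, 37]
BINARY_OP - → 10 - 37 = -27. Stack: [-27]
LOAD_CONST → push 8. Stack: [-27, 8]
BINARY_OP // → -27 // 8 = -4. Stack: [-4]
STORE_FAST p → p=-4. Stack: []
LOAD_FAST p → push -4. Stack: [-4]
LOAD_CONST → push 8. Stack: [-4, 8]
BINARY_OP ^ → -4 ^ 8 = -12. Stack: [-12]
STORE_FAST v → v=-12. Stack: []
LOAD_FAST_LOAD_FAST p,a → push -4,37. Stack: [-4, 37]
BINARY_OP * → -4 * 37 = -148. Stack: [-148]
STORE_FAST s → s=-148. Stack: []
LOAD_FAST_LOAD_FAST v,a → push -12,37. Stack: [-12, 37]
BINARY_OP + → -12 + 37 = 25. Stack: [25]
LOAD_FAST p → push -4. Stack: [25, -4]
BINARY_OP - → 25 - -4 = 29. Stack: [29]
STORE_FAST x → x=29. Stack: []
LOAD_FAST v → push -12. Stack: [-12]
RETURN_VALUE → return -12.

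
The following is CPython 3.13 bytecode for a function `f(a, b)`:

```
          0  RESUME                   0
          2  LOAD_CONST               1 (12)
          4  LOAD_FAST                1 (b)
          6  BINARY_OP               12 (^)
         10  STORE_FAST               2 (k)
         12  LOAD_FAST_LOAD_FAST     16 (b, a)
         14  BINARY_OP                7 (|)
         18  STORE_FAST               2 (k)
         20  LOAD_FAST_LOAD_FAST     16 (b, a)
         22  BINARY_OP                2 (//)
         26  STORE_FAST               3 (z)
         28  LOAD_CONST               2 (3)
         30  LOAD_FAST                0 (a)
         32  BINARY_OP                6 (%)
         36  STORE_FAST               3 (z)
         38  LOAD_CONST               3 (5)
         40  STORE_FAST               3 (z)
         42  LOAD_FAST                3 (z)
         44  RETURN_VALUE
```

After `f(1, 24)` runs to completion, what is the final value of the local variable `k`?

LOAD_CONST → push 12. Stack: [12]
LOAD_FAST b → push 24. Stack: [12, 24]
BINARY_OP ^ → 12 ^ 24 = 20. Stack: [20]
STORE_FAST k → k=20. Stack: []
LOAD_FAST_LOAD_FAST b,a → push 24,1. Stack: [24, 1]
BINARY_OP | → 24 | 1 = 25. Stack: [25]
STORE_FAST k → k=25. Stack: []
LOAD_FAST_LOAD_FAST b,a → push 24,1. Stack: [24, 1]
BINARY_OP // → 24 // 1 = 24. Stack: [24]
STORE_FAST z → z=24. Stack: []
LOAD_CONST → push 3. Stack: [3]
LOAD_FAST a → push 1. Stack: [3, 1]
BINARY_OP % → 3 % 1 = 0. Stack: [0]
STORE_FAST z → z=0. Stack: []
LOAD_CONST → push 5. Stack: [5]
STORE_FAST z → z=5. Stack: []
LOAD_FAST z → push 5. Stack: [5]
RETURN_VALUE → return 5.

25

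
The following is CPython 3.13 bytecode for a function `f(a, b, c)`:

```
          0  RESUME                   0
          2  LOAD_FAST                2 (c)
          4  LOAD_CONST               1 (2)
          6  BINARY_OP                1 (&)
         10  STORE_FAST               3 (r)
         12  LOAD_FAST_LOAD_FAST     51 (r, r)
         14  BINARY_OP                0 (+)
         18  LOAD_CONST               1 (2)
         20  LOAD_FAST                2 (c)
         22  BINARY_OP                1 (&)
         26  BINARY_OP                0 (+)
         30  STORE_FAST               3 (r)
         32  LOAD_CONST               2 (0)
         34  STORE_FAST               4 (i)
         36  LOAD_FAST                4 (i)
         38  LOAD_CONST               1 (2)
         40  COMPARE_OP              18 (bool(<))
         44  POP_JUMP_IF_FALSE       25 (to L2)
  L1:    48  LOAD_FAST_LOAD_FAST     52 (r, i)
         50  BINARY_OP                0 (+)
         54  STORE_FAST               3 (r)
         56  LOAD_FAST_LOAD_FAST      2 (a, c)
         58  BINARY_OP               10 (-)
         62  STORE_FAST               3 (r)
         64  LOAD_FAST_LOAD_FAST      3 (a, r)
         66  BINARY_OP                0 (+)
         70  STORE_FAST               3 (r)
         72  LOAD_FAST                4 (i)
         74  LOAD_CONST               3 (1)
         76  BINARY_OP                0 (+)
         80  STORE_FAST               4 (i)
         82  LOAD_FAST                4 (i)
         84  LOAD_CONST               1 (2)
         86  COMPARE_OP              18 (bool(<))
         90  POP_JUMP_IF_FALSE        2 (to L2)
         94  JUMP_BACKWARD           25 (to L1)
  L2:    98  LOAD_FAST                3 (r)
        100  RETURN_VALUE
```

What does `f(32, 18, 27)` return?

LOAD_FAST c → push 27. Stack: [27]
LOAD_CONST → push 2. Stack: [27, 2]
BINARY_OP & → 27 & 2 = 2. Stack: [2]
STORE_FAST r → r=2. Stack: []
LOAD_FAST_LOAD_FAST r,r → push 2,2. Stack: [2, 2]
BINARY_OP + → 2 + 2 = 4. Stack: [4]
LOAD_CONST → push 2. Stack: [4, 2]
LOAD_FAST c → push 27. Stack: [4, 2, 27]
BINARY_OP & → 2 & 27 = 2. Stack: [4, 2]
BINARY_OP + → 4 + 2 = 6. Stack: [6]
STORE_FAST r → r=6. Stack: []
LOAD_CONST → push 0. Stack: [0]
STORE_FAST i → i=0. Stack: []
LOAD_FAST i → push 0. Stack: [0]
LOAD_CONST → push 2. Stack: [0, 2]
COMPARE_OP bool(<) → 0 vs 2 = True. Stack: [True]
POP_JUMP_IF_FALSE → pop True; no jump. Stack: []
LOAD_FAST_LOAD_FAST r,i → push 6,0. Stack: [6, 0]
BINARY_OP + → 6 + 0 = 6. Stack: [6]
STORE_FAST r → r=6. Stack: []
LOAD_FAST_LOAD_FAST a,c → push 32,27. Stack: [32, 27]
BINARY_OP - → 32 - 27 = 5. Stack: [5]
STORE_FAST r → r=5. Stack: []
LOAD_FAST_LOAD_FAST a,r → push 32,5. Stack: [32, 5]
BINARY_OP + → 32 + 5 = 37. Stack: [37]
STORE_FAST r → r=37. Stack: []
LOAD_FAST i → push 0. Stack: [0]
LOAD_CONST → push 1. Stack: [0, 1]
BINARY_OP + → 0 + 1 = 1. Stack: [1]
STORE_FAST i → i=1. Stack: []
LOAD_FAST i → push 1. Stack: [1]
LOAD_CONST → push 2. Stack: [1, 2]
COMPARE_OP bool(<) → 1 vs 2 = True. Stack: [True]
POP_JUMP_IF_FALSE → pop True; no jump. Stack: []
LOAD_FAST_LOAD_FAST r,i → push 37,1. Stack: [37, 1]
BINARY_OP + → 37 + 1 = 38. Stack: [38]
STORE_FAST r → r=38. Stack: []
LOAD_FAST_LOAD_FAST a,c → push 32,27. Stack: [32, 27]
BINARY_OP - → 32 - 27 = 5. Stack: [5]
STORE_FAST r → r=5. Stack: []
LOAD_FAST_LOAD_FAST a,r → push 32,5. Stack: [32, 5]
BINARY_OP + → 32 + 5 = 37. Stack: [37]
STORE_FAST r → r=37. Stack: []
LOAD_FAST i → push 1. Stack: [1]
LOAD_CONST → push 1. Stack: [1, 1]
BINARY_OP + → 1 + 1 = 2. Stack: [2]
STORE_FAST i → i=2. Stack: []
LOAD_FAST i → push 2. Stack: [2]
LOAD_CONST → push 2. Stack: [2, 2]
COMPARE_OP bool(<) → 2 vs 2 = False. Stack: [False]
POP_JUMP_IF_FALSE → pop False; jump. Stack: []
LOAD_FAST r → push 37. Stack: [37]
RETURN_VALUE → return 37.

37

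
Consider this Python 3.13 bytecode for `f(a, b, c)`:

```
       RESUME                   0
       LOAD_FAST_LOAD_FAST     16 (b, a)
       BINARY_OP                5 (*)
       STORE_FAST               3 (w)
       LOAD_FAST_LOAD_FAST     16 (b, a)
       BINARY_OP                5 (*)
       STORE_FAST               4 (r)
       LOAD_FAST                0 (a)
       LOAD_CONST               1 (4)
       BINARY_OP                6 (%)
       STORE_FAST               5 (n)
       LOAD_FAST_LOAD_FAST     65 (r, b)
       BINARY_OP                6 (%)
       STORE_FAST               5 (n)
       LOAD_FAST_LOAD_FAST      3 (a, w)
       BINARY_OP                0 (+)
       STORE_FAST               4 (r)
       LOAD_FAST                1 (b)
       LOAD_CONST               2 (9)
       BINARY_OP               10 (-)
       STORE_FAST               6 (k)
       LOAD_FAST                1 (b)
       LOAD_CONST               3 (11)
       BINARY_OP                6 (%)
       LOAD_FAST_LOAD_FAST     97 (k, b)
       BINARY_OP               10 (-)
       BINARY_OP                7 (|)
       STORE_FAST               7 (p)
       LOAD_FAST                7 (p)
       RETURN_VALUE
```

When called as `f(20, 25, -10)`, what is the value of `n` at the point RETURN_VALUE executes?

0

LOAD_FAST_LOAD_FAST b,a → push 25,20. Stack: [25, 20]
BINARY_OP * → 25 * 20 = 500. Stack: [500]
STORE_FAST w → w=500. Stack: []
LOAD_FAST_LOAD_FAST b,a → push 25,20. Stack: [25, 20]
BINARY_OP * → 25 * 20 = 500. Stack: [500]
STORE_FAST r → r=500. Stack: []
LOAD_FAST a → push 20. Stack: [20]
LOAD_CONST → push 4. Stack: [20, 4]
BINARY_OP % → 20 % 4 = 0. Stack: [0]
STORE_FAST n → n=0. Stack: []
LOAD_FAST_LOAD_FAST r,b → push 500,25. Stack: [500, 25]
BINARY_OP % → 500 % 25 = 0. Stack: [0]
STORE_FAST n → n=0. Stack: []
LOAD_FAST_LOAD_FAST a,w → push 20,500. Stack: [20, 500]
BINARY_OP + → 20 + 500 = 520. Stack: [520]
STORE_FAST r → r=520. Stack: []
LOAD_FAST b → push 25. Stack: [25]
LOAD_CONST → push 9. Stack: [25, 9]
BINARY_OP - → 25 - 9 = 16. Stack: [16]
STORE_FAST k → k=16. Stack: []
LOAD_FAST b → push 25. Stack: [25]
LOAD_CONST → push 11. Stack: [25, 11]
BINARY_OP % → 25 % 11 = 3. Stack: [3]
LOAD_FAST_LOAD_FAST k,b → push 16,25. Stack: [3, 16, 25]
BINARY_OP - → 16 - 25 = -9. Stack: [3, -9]
BINARY_OP | → 3 | -9 = -9. Stack: [-9]
STORE_FAST p → p=-9. Stack: []
LOAD_FAST p → push -9. Stack: [-9]
RETURN_VALUE → return -9.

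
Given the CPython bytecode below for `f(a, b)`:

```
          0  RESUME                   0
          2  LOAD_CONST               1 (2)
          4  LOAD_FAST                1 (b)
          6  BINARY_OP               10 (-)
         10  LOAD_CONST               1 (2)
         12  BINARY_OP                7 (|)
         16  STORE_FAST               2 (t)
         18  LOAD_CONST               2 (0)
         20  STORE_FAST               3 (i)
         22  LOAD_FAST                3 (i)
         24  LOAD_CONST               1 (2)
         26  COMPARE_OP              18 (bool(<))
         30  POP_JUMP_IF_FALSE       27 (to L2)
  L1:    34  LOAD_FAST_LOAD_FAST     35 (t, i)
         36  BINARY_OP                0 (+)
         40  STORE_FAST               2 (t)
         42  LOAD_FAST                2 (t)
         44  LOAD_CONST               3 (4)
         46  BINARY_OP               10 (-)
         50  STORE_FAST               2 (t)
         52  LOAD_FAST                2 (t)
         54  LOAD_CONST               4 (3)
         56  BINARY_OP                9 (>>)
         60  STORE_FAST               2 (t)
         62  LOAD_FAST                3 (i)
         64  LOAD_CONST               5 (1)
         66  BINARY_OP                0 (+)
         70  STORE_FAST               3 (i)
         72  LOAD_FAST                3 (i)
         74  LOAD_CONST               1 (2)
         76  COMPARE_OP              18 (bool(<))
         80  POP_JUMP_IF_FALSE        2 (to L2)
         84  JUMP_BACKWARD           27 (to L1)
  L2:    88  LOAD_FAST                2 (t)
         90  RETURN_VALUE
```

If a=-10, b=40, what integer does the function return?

-2

LOAD_CONST → push 2. Stack: [2]
LOAD_FAST b → push 40. Stack: [2, 40]
BINARY_OP - → 2 - 40 = -38. Stack: [-38]
LOAD_CONST → push 2. Stack: [-38, 2]
BINARY_OP | → -38 | 2 = -38. Stack: [-38]
STORE_FAST t → t=-38. Stack: []
LOAD_CONST → push 0. Stack: [0]
STORE_FAST i → i=0. Stack: []
LOAD_FAST i → push 0. Stack: [0]
LOAD_CONST → push 2. Stack: [0, 2]
COMPARE_OP bool(<) → 0 vs 2 = True. Stack: [True]
POP_JUMP_IF_FALSE → pop True; no jump. Stack: []
LOAD_FAST_LOAD_FAST t,i → push -38,0. Stack: [-38, 0]
BINARY_OP + → -38 + 0 = -38. Stack: [-38]
STORE_FAST t → t=-38. Stack: []
LOAD_FAST t → push -38. Stack: [-38]
LOAD_CONST → push 4. Stack: [-38, 4]
BINARY_OP - → -38 - 4 = -42. Stack: [-42]
STORE_FAST t → t=-42. Stack: []
LOAD_FAST t → push -42. Stack: [-42]
LOAD_CONST → push 3. Stack: [-42, 3]
BINARY_OP >> → -42 >> 3 = -6. Stack: [-6]
STORE_FAST t → t=-6. Stack: []
LOAD_FAST i → push 0. Stack: [0]
LOAD_CONST → push 1. Stack: [0, 1]
BINARY_OP + → 0 + 1 = 1. Stack: [1]
STORE_FAST i → i=1. Stack: []
LOAD_FAST i → push 1. Stack: [1]
LOAD_CONST → push 2. Stack: [1, 2]
COMPARE_OP bool(<) → 1 vs 2 = True. Stack: [True]
POP_JUMP_IF_FALSE → pop True; no jump. Stack: []
LOAD_FAST_LOAD_FAST t,i → push -6,1. Stack: [-6, 1]
BINARY_OP + → -6 + 1 = -5. Stack: [-5]
STORE_FAST t → t=-5. Stack: []
LOAD_FAST t → push -5. Stack: [-5]
LOAD_CONST → push 4. Stack: [-5, 4]
BINARY_OP - → -5 - 4 = -9. Stack: [-9]
STORE_FAST t → t=-9. Stack: []
LOAD_FAST t → push -9. Stack: [-9]
LOAD_CONST → push 3. Stack: [-9, 3]
BINARY_OP >> → -9 >> 3 = -2. Stack: [-2]
STORE_FAST t → t=-2. Stack: []
LOAD_FAST i → push 1. Stack: [1]
LOAD_CONST → push 1. Stack: [1, 1]
BINARY_OP + → 1 + 1 = 2. Stack: [2]
STORE_FAST i → i=2. Stack: []
LOAD_FAST i → push 2. Stack: [2]
LOAD_CONST → push 2. Stack: [2, 2]
COMPARE_OP bool(<) → 2 vs 2 = False. Stack: [False]
POP_JUMP_IF_FALSE → pop False; jump. Stack: []
LOAD_FAST t → push -2. Stack: [-2]
RETURN_VALUE → return -2.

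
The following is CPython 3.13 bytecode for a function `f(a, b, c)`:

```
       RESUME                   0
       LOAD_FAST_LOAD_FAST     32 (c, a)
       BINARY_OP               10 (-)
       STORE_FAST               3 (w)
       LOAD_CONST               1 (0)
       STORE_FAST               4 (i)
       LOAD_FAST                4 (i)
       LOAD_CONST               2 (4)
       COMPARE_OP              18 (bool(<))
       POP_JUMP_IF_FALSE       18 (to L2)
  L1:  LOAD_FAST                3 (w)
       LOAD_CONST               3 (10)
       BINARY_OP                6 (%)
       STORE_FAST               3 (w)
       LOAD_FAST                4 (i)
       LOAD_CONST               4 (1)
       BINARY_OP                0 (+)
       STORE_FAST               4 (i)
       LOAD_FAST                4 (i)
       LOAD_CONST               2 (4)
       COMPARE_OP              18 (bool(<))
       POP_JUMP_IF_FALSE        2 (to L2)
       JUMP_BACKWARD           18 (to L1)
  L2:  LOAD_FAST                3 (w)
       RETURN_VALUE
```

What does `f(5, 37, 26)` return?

1

LOAD_FAST_LOAD_FAST c,a → push 26,5. Stack: [26, 5]
BINARY_OP - → 26 - 5 = 21. Stack: [21]
STORE_FAST w → w=21. Stack: []
LOAD_CONST → push 0. Stack: [0]
STORE_FAST i → i=0. Stack: []
LOAD_FAST i → push 0. Stack: [0]
LOAD_CONST → push 4. Stack: [0, 4]
COMPARE_OP bool(<) → 0 vs 4 = True. Stack: [True]
POP_JUMP_IF_FALSE → pop True; no jump. Stack: []
LOAD_FAST w → push 21. Stack: [21]
LOAD_CONST → push 10. Stack: [21, 10]
BINARY_OP % → 21 % 10 = 1. Stack: [1]
STORE_FAST w → w=1. Stack: []
LOAD_FAST i → push 0. Stack: [0]
LOAD_CONST → push 1. Stack: [0, 1]
BINARY_OP + → 0 + 1 = 1. Stack: [1]
STORE_FAST i → i=1. Stack: []
LOAD_FAST i → push 1. Stack: [1]
LOAD_CONST → push 4. Stack: [1, 4]
COMPARE_OP bool(<) → 1 vs 4 = True. Stack: [True]
POP_JUMP_IF_FALSE → pop True; no jump. Stack: []
LOAD_FAST w → push 1. Stack: [1]
LOAD_CONST → push 10. Stack: [1, 10]
BINARY_OP % → 1 % 10 = 1. Stack: [1]
STORE_FAST w → w=1. Stack: []
LOAD_FAST i → push 1. Stack: [1]
LOAD_CONST → push 1. Stack: [1, 1]
BINARY_OP + → 1 + 1 = 2. Stack: [2]
STORE_FAST i → i=2. Stack: []
LOAD_FAST i → push 2. Stack: [2]
LOAD_CONST → push 4. Stack: [2, 4]
COMPARE_OP bool(<) → 2 vs 4 = True. Stack: [True]
POP_JUMP_IF_FALSE → pop True; no jump. Stack: []
LOAD_FAST w → push 1. Stack: [1]
LOAD_CONST → push 10. Stack: [1, 10]
BINARY_OP % → 1 % 10 = 1. Stack: [1]
STORE_FAST w → w=1. Stack: []
LOAD_FAST i → push 2. Stack: [2]
LOAD_CONST → push 1. Stack: [2, 1]
BINARY_OP + → 2 + 1 = 3. Stack: [3]
STORE_FAST i → i=3. Stack: []
LOAD_FAST i → push 3. Stack: [3]
LOAD_CONST → push 4. Stack: [3, 4]
COMPARE_OP bool(<) → 3 vs 4 = True. Stack: [True]
POP_JUMP_IF_FALSE → pop True; no jump. Stack: []
LOAD_FAST w → push 1. Stack: [1]
LOAD_CONST → push 10. Stack: [1, 10]
BINARY_OP % → 1 % 10 = 1. Stack: [1]
STORE_FAST w → w=1. Stack: []
LOAD_FAST i → push 3. Stack: [3]
LOAD_CONST → push 1. Stack: [3, 1]
BINARY_OP + → 3 + 1 = 4. Stack: [4]
STORE_FAST i → i=4. Stack: []
LOAD_FAST i → push 4. Stack: [4]
LOAD_CONST → push 4. Stack: [4, 4]
COMPARE_OP bool(<) → 4 vs 4 = False. Stack: [False]
POP_JUMP_IF_FALSE → pop False; jump. Stack: []
LOAD_FAST w → push 1. Stack: [1]
RETURN_VALUE → return 1.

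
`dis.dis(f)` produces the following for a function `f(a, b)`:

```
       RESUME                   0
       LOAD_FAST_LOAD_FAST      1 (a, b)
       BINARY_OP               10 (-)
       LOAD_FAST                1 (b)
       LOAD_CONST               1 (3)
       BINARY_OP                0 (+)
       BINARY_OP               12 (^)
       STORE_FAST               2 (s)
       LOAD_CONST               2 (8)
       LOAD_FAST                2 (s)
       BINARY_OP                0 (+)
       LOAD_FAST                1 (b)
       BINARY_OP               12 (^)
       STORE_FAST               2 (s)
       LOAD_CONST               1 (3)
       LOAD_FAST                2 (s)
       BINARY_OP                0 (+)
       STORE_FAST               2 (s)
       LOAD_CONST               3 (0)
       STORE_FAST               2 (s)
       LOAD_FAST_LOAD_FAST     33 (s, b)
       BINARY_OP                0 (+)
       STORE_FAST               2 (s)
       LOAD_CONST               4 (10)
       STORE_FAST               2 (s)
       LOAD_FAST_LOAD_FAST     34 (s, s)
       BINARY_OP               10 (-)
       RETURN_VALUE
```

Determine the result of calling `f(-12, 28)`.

LOAD_FAST_LOAD_FAST a,b → push -12,28. Stack: [-12, 28]
BINARY_OP - → -12 - 28 = -40. Stack: [-40]
LOAD_FAST b → push 28. Stack: [-40, 28]
LOAD_CONST → push 3. Stack: [-40, 28, 3]
BINARY_OP + → 28 + 3 = 31. Stack: [-40, 31]
BINARY_OP ^ → -40 ^ 31 = -57. Stack: [-57]
STORE_FAST s → s=-57. Stack: []
LOAD_CONST → push 8. Stack: [8]
LOAD_FAST s → push -57. Stack: [8, -57]
BINARY_OP + → 8 + -57 = -49. Stack: [-49]
LOAD_FAST b → push 28. Stack: [-49, 28]
BINARY_OP ^ → -49 ^ 28 = -45. Stack: [-45]
STORE_FAST s → s=-45. Stack: []
LOAD_CONST → push 3. Stack: [3]
LOAD_FAST s → push -45. Stack: [3, -45]
BINARY_OP + → 3 + -45 = -42. Stack: [-42]
STORE_FAST s → s=-42. Stack: []
LOAD_CONST → push 0. Stack: [0]
STORE_FAST s → s=0. Stack: []
LOAD_FAST_LOAD_FAST s,b → push 0,28. Stack: [0, 28]
BINARY_OP + → 0 + 28 = 28. Stack: [28]
STORE_FAST s → s=28. Stack: []
LOAD_CONST → push 10. Stack: [10]
STORE_FAST s → s=10. Stack: []
LOAD_FAST_LOAD_FAST s,s → push 10,10. Stack: [10, 10]
BINARY_OP - → 10 - 10 = 0. Stack: [0]
RETURN_VALUE → return 0.

0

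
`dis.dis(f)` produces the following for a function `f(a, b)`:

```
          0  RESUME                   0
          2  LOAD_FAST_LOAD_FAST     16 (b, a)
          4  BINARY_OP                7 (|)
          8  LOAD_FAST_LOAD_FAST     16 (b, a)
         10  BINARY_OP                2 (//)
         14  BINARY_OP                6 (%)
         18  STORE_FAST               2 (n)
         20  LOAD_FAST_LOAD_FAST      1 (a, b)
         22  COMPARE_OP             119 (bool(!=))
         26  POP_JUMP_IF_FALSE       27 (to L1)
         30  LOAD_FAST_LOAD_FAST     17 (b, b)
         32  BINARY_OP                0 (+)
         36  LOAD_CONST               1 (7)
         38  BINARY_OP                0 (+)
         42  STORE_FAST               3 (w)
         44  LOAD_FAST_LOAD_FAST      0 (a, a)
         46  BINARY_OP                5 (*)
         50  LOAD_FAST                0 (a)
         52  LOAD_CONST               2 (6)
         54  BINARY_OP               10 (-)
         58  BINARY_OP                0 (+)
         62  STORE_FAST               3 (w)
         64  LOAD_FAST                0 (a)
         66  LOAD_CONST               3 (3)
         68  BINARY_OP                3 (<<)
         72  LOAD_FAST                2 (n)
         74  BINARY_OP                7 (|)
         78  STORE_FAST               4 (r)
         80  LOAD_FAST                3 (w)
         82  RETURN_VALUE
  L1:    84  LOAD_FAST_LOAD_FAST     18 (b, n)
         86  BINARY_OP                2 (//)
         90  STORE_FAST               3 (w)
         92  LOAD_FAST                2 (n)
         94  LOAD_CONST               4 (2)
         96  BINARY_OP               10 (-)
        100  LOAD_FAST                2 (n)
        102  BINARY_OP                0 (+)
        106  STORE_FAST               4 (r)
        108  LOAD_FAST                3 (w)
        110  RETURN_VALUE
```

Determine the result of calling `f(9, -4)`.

LOAD_FAST_LOAD_FAST b,a → push -4,9. Stack: [-4, 9]
BINARY_OP | → -4 | 9 = -3. Stack: [-3]
LOAD_FAST_LOAD_FAST b,a → push -4,9. Stack: [-3, -4, 9]
BINARY_OP // → -4 // 9 = -1. Stack: [-3, -1]
BINARY_OP % → -3 % -1 = 0. Stack: [0]
STORE_FAST n → n=0. Stack: []
LOAD_FAST_LOAD_FAST a,b → push 9,-4. Stack: [9, -4]
COMPARE_OP bool(!=) → 9 vs -4 = True. Stack: [True]
POP_JUMP_IF_FALSE → pop True; no jump. Stack: []
LOAD_FAST_LOAD_FAST b,b → push -4,-4. Stack: [-4, -4]
BINARY_OP + → -4 + -4 = -8. Stack: [-8]
LOAD_CONST → push 7. Stack: [-8, 7]
BINARY_OP + → -8 + 7 = -1. Stack: [-1]
STORE_FAST w → w=-1. Stack: []
LOAD_FAST_LOAD_FAST a,a → push 9,9. Stack: [9, 9]
BINARY_OP * → 9 * 9 = 81. Stack: [81]
LOAD_FAST a → push 9. Stack: [81, 9]
LOAD_CONST → push 6. Stack: [81, 9, 6]
BINARY_OP - → 9 - 6 = 3. Stack: [81, 3]
BINARY_OP + → 81 + 3 = 84. Stack: [84]
STORE_FAST w → w=84. Stack: []
LOAD_FAST a → push 9. Stack: [9]
LOAD_CONST → push 3. Stack: [9, 3]
BINARY_OP << → 9 << 3 = 72. Stack: [72]
LOAD_FAST n → push 0. Stack: [72, 0]
BINARY_OP | → 72 | 0 = 72. Stack: [72]
STORE_FAST r → r=72. Stack: []
LOAD_FAST w → push 84. Stack: [84]
RETURN_VALUE → return 84.

84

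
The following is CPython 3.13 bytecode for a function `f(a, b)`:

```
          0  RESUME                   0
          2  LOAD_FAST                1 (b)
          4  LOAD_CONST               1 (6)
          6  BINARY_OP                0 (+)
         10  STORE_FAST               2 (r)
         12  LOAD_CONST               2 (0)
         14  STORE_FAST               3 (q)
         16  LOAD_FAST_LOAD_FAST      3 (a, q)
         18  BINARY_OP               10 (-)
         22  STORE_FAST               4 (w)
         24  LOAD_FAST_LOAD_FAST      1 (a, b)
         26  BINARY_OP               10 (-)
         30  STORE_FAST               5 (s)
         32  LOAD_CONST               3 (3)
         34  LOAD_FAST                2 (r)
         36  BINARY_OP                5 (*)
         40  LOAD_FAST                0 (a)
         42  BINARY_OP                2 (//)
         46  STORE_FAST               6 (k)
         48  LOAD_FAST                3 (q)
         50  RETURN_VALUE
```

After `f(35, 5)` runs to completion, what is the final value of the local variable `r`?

LOAD_FAST b → push 5. Stack: [5]
LOAD_CONST → push 6. Stack: [5, 6]
BINARY_OP + → 5 + 6 = 11. Stack: [11]
STORE_FAST r → r=11. Stack: []
LOAD_CONST → push 0. Stack: [0]
STORE_FAST q → q=0. Stack: []
LOAD_FAST_LOAD_FAST a,q → push 35,0. Stack: [35, 0]
BINARY_OP - → 35 - 0 = 35. Stack: [35]
STORE_FAST w → w=35. Stack: []
LOAD_FAST_LOAD_FAST a,b → push 35,5. Stack: [35, 5]
BINARY_OP - → 35 - 5 = 30. Stack: [30]
STORE_FAST s → s=30. Stack: []
LOAD_CONST → push 3. Stack: [3]
LOAD_FAST r → push 11. Stack: [3, 11]
BINARY_OP * → 3 * 11 = 33. Stack: [33]
LOAD_FAST a → push 35. Stack: [33, 35]
BINARY_OP // → 33 // 35 = 0. Stack: [0]
STORE_FAST k → k=0. Stack: []
LOAD_FAST q → push 0. Stack: [0]
RETURN_VALUE → return 0.

11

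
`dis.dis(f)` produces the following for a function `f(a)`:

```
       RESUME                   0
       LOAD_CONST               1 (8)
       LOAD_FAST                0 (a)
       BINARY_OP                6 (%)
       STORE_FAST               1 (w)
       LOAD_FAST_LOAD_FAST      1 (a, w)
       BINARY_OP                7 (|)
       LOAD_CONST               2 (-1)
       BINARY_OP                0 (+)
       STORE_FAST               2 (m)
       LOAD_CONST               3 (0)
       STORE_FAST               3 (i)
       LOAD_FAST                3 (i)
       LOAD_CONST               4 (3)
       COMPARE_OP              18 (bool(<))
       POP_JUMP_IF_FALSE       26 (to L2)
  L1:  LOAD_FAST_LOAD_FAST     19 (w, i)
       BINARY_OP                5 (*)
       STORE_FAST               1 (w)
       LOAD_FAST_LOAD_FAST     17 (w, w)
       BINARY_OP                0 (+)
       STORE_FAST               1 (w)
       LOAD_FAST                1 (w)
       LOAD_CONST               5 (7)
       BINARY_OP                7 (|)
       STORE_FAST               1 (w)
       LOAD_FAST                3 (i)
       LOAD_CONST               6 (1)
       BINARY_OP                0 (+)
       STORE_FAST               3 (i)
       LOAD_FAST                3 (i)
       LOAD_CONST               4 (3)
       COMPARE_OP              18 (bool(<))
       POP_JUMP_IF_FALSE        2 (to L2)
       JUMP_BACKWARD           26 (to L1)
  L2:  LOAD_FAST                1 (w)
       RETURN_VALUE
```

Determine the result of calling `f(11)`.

63

LOAD_CONST → push 8
LOAD_FAST a → push 11
BINARY_OP % → 8 % 11 = 8
STORE_FAST w → w=8
LOAD_FAST_LOAD_FAST a,w → push 11,8
BINARY_OP | → 11 | 8 = 11
LOAD_CONST → push -1
BINARY_OP + → 11 + -1 = 10
STORE_FAST m → m=10
LOAD_CONST → push 0
STORE_FAST i → i=0
LOAD_FAST i → push 0
LOAD_CONST → push 3
COMPARE_OP bool(<) → 0 vs 3 = True
POP_JUMP_IF_FALSE → pop True; no jump
LOAD_FAST_LOAD_FAST w,i → push 8,0
BINARY_OP * → 8 * 0 = 0
STORE_FAST w → w=0
LOAD_FAST_LOAD_FAST w,w → push 0,0
BINARY_OP + → 0 + 0 = 0
STORE_FAST w → w=0
LOAD_FAST w → push 0
LOAD_CONST → push 7
BINARY_OP | → 0 | 7 = 7
STORE_FAST w → w=7
LOAD_FAST i → push 0
LOAD_CONST → push 1
BINARY_OP + → 0 + 1 = 1
STORE_FAST i → i=1
LOAD_FAST i → push 1
LOAD_CONST → push 3
COMPARE_OP bool(<) → 1 vs 3 = True
POP_JUMP_IF_FALSE → pop True; no jump
LOAD_FAST_LOAD_FAST w,i → push 7,1
BINARY_OP * → 7 * 1 = 7
STORE_FAST w → w=7
LOAD_FAST_LOAD_FAST w,w → push 7,7
BINARY_OP + → 7 + 7 = 14
STORE_FAST w → w=14
LOAD_FAST w → push 14
LOAD_CONST → push 7
BINARY_OP | → 14 | 7 = 15
STORE_FAST w → w=15
LOAD_FAST i → push 1
LOAD_CONST → push 1
BINARY_OP + → 1 + 1 = 2
STORE_FAST i → i=2
LOAD_FAST i → push 2
LOAD_CONST → push 3
COMPARE_OP bool(<) → 2 vs 3 = True
POP_JUMP_IF_FALSE → pop True; no jump
LOAD_FAST_LOAD_FAST w,i → push 15,2
BINARY_OP * → 15 * 2 = 30
STORE_FAST w → w=30
LOAD_FAST_LOAD_FAST w,w → push 30,30
BINARY_OP + → 30 + 30 = 60
STORE_FAST w → w=60
LOAD_FAST w → push 60
LOAD_CONST → push 7
BINARY_OP | → 60 | 7 = 63
STORE_FAST w → w=63
LOAD_FAST i → push 2
LOAD_CONST → push 1
BINARY_OP + → 2 + 1 = 3
STORE_FAST i → i=3
LOAD_FAST i → push 3
LOAD_CONST → push 3
COMPARE_OP bool(<) → 3 vs 3 = False
POP_JUMP_IF_FALSE → pop False; jump
LOAD_FAST w → push 63
RETURN_VALUE → return 63.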